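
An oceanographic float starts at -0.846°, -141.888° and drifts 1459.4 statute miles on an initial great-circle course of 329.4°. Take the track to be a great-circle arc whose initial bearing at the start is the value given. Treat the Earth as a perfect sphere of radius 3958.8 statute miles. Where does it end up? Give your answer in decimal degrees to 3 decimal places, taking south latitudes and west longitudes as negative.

δ = 1459.4/3958.8 = 0.368647 rad (21.1219°).
With φ₁ = -0.846° = -0.014765 rad and θ = 329.4° = 5.749115 rad:
Destination latitude: φ₂ = arcsin( sin φ₁ cos δ + cos φ₁ sin δ cos θ ) = arcsin(0.296365) = 17.239°.
Δλ = atan2( sin θ sin δ cos φ₁ , cos δ − sin φ₁ sin φ₂ ) = atan2(-0.183415, 0.937192) = -0.193264 rad = -11.073°.
λ₂ = λ₁ + Δλ = -152.961°.

latitude 17.239°, longitude -152.961°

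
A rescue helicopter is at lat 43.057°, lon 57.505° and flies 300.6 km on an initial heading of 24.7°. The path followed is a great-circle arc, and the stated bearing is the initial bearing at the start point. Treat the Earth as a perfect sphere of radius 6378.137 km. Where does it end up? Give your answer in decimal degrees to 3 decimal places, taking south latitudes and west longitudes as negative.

The arc subtends δ = 300.6/6378.137 = 0.047130 rad at the centre.
Start latitude φ₁ = 0.751486 rad; initial bearing θ = 0.431096 rad.
Destination latitude: φ₂ = arcsin( sin φ₁ cos δ + cos φ₁ sin δ cos θ ) = arcsin(0.713242) = 45.499°.
Δλ = atan2( sin θ sin δ cos φ₁ , cos δ − sin φ₁ sin φ₂ ) = atan2(0.014385, 0.511941) = 0.028091 rad = 1.609°.
λ₂ = λ₁ + Δλ = 59.114°.

latitude 45.499°, longitude 59.114°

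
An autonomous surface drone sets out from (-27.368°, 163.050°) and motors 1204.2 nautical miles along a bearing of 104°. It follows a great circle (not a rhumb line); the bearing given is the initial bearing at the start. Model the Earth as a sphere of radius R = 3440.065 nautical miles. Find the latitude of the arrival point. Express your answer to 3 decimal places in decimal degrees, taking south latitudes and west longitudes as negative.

latitude -30.365°

The arc subtends δ = 1204.2/3440.065 = 0.350052 rad at the centre.
Start latitude φ₁ = -0.477662 rad; initial bearing θ = 1.815142 rad.
Destination latitude: φ₂ = arcsin( sin φ₁ cos δ + cos φ₁ sin δ cos θ ) = arcsin(-0.505505) = -30.365°.
Then Δλ = atan2(0.295514, 0.706972) = 0.395926 rad, from sin θ sin δ cos φ₁ over cos δ − sin φ₁ sin φ₂.
λ₂ = 163.050° + 22.685° = 185.735°, normalized to (−180°, 180°] → -174.265°.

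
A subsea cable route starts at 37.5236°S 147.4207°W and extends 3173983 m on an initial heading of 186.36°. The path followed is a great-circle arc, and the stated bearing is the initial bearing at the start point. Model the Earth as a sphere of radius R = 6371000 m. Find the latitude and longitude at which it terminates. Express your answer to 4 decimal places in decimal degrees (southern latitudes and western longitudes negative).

latitude -65.7406°, longitude -154.8227°

δ = 3173983/6371000 = 0.498192 rad (28.5443°).
With φ₁ = -37.5236° = -0.654910 rad and θ = 186.36° = 3.252596 rad:
Applying the spherical law of cosines for sides, sin φ₂ = sin φ₁ cos δ + cos φ₁ sin δ cos θ = -0.911695, so φ₂ = -65.7406°.
Δλ = atan2( sin θ sin δ cos φ₁ , cos δ − sin φ₁ sin φ₂ ) = atan2(-0.041981, 0.323145) = -0.129190 rad = -7.4020°.
Hence λ₂ = -147.4207° + -7.4020° = -154.8227°.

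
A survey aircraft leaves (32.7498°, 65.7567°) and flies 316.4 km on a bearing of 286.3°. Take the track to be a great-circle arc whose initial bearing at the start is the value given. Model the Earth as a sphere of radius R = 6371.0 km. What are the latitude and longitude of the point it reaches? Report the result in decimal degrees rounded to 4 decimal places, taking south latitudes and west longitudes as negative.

latitude 33.5059°, longitude 62.4809°

The arc subtends δ = 316.4/6371 = 0.049663 rad at the centre.
Start latitude φ₁ = 0.571592 rad; initial bearing θ = 4.996878 rad.
Applying the spherical law of cosines for sides, sin φ₂ = sin φ₁ cos δ + cos φ₁ sin δ cos θ = 0.552023, so φ₂ = 33.5059°.
For the longitude increment, Δλ = atan2( sin θ sin δ cos φ₁, cos δ − sin φ₁ sin φ₂ ) = atan2(-0.040073, 0.700139) = -3.2758°.
Hence λ₂ = 65.7567° + -3.2758° = 62.4809°.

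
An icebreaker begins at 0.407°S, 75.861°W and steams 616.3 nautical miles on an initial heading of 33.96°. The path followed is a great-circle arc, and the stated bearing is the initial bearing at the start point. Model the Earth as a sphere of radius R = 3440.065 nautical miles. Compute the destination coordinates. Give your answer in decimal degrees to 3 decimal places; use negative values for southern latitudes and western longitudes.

Angular distance δ = d/R = 616.3 / 3440.065 = 0.179154 rad.
Converting: φ₁ = -0.007103 rad, θ = 0.592714 rad.
Destination latitude: φ₂ = arcsin( sin φ₁ cos δ + cos φ₁ sin δ cos θ ) = arcsin(0.140808) = 8.095°.
Then Δλ = atan2(0.099541, 0.984995) = 0.100715 rad, from sin θ sin δ cos φ₁ over cos δ − sin φ₁ sin φ₂.
Hence λ₂ = -75.861° + 5.771° = -70.090°.

latitude 8.095°, longitude -70.090°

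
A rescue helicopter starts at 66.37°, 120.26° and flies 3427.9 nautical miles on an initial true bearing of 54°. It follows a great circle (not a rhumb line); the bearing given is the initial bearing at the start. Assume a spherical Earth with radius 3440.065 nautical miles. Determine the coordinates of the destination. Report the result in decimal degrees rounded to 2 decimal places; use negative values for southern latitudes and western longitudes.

Central angle δ = d/R = 0.996464 rad.
With φ₁ = 66.37° = 1.158375 rad and θ = 54° = 0.942478 rad:
sin φ₂ = sin φ₁ cos δ + cos φ₁ sin δ cos θ = (0.916153)(0.543275) + (0.400829)(0.839555)(0.587785) = 0.695523
φ₂ = asin(0.695523) = 0.769147 rad = 44.07°.
Then Δλ = atan2(0.272249, -0.093931) = 1.903026 rad, from sin θ sin δ cos φ₁ over cos δ − sin φ₁ sin φ₂.
λ₂ = 120.26° + 109.04° = 229.30°, normalized to (−180°, 180°] → -130.70°.

latitude 44.07°, longitude -130.70°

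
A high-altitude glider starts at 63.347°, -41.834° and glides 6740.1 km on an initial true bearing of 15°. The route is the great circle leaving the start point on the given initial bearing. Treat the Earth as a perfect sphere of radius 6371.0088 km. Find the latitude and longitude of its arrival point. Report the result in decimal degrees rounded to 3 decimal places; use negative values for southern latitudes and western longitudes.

latitude 54.695°, longitude 115.198°

Central angle δ = d/R = 1.057933 rad.
With φ₁ = 63.347° = 1.105614 rad and θ = 15° = 0.261799 rad:
sin φ₂ = sin φ₁ cos δ + cos φ₁ sin δ cos θ = (0.893740)(0.490674) + (0.448586)(0.871343)(0.965926) = 0.816089
φ₂ = asin(0.816089) = 0.954611 rad = 54.695°.
For the longitude increment, Δλ = atan2( sin θ sin δ cos φ₁, cos δ − sin φ₁ sin φ₂ ) = atan2(0.101165, -0.238697) = 157.032°.
Hence λ₂ = -41.834° + 157.032° = 115.198°.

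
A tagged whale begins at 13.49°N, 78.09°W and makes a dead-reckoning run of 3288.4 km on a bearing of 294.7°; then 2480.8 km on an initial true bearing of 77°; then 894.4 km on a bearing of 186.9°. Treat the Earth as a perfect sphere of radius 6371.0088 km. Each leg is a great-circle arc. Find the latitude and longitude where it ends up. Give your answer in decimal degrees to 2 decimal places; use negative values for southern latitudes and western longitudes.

latitude 18.84°, longitude -83.96°

Apply the spherical direct solution leg by leg, carrying full precision between legs.
Leg 1: from (13.49°, -78.09°), δ = 3288.4/6371.0088 = 0.516151 rad, θ = 294.7° → φ = 23.79°, λ = -107.43°.
Leg 2: from (23.79°, -107.43°), δ = 2480.8/6371.0088 = 0.389389 rad, θ = 77° → φ = 26.83°, λ = -82.94°.
Leg 3: from (26.83°, -82.94°), δ = 894.4/6371.0088 = 0.140386 rad, θ = 186.9° → φ = 18.84°, λ = -83.96°.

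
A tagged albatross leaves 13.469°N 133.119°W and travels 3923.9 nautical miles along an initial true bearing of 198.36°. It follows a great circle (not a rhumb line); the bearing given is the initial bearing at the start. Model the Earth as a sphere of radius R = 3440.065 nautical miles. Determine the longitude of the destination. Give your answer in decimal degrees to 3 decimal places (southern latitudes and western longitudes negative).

δ = 3923.9/3440.065 = 1.140647 rad (65.3543°).
Converting: φ₁ = 0.235078 rad, θ = 3.462035 rad.
Applying the spherical law of cosines for sides, sin φ₂ = sin φ₁ cos δ + cos φ₁ sin δ cos θ = -0.741782, so φ₂ = -47.883°.
Then Δλ = atan2(-0.278418, 0.589782) = -0.441055 rad, from sin θ sin δ cos φ₁ over cos δ − sin φ₁ sin φ₂.
λ₂ = λ₁ + Δλ = -158.390°.

longitude -158.390°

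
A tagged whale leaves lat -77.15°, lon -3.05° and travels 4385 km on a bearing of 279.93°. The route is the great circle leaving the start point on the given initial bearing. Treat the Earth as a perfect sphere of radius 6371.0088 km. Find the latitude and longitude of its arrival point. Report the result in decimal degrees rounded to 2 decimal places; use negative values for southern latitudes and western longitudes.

latitude -46.77°, longitude -69.05°

Central angle δ = d/R = 0.688274 rad.
With φ₁ = -77.15° = -1.346522 rad and θ = 279.93° = 4.885700 rad:
Destination latitude: φ₂ = arcsin( sin φ₁ cos δ + cos φ₁ sin δ cos θ ) = arcsin(-0.728640) = -46.77°.
For the longitude increment, Δλ = atan2( sin θ sin δ cos φ₁, cos δ − sin φ₁ sin φ₂ ) = atan2(-0.139153, 0.061952) = -66.00°.
λ₂ = -3.05° + -66.00° = -69.05°.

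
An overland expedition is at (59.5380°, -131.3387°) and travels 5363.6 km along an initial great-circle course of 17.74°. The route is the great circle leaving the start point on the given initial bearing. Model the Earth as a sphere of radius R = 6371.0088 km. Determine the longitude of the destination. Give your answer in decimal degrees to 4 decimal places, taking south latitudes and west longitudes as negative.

longitude 9.0577°

δ = 5363.6/6371.0088 = 0.841876 rad (48.2359°).
Converting: φ₁ = 1.039134 rad, θ = 0.309621 rad.
sin φ₂ = sin φ₁ cos δ + cos φ₁ sin δ cos θ = (0.861966)(0.666065) + (0.506967)(0.745894)(0.952449) = 0.934287
φ₂ = asin(0.934287) = 1.206254 rad = 69.1133°.
For the longitude increment, Δλ = atan2( sin θ sin δ cos φ₁, cos δ − sin φ₁ sin φ₂ ) = atan2(0.115220, -0.139259) = 140.3964°.
λ₂ = -131.3387° + 140.3964° = 9.0577°.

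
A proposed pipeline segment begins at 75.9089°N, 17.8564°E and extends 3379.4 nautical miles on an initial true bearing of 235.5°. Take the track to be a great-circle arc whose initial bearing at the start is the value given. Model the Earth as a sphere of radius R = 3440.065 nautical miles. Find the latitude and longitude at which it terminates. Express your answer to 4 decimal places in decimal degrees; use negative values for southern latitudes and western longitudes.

Central angle δ = d/R = 0.982365 rad.
Converting: φ₁ = 1.324860 rad, θ = 4.110250 rad.
sin φ₂ = sin φ₁ cos δ + cos φ₁ sin δ cos θ = (0.969910)(0.555057) + (0.243464)(0.831812)(-0.566406) = 0.423648
φ₂ = asin(0.423648) = 0.437469 rad = 25.0651°.
Δλ = atan2( sin θ sin δ cos φ₁ , cos δ − sin φ₁ sin φ₂ ) = atan2(-0.166899, 0.144156) = -0.858385 rad = -49.1818°.
λ₂ = λ₁ + Δλ = -31.3254°.

latitude 25.0651°, longitude -31.3254°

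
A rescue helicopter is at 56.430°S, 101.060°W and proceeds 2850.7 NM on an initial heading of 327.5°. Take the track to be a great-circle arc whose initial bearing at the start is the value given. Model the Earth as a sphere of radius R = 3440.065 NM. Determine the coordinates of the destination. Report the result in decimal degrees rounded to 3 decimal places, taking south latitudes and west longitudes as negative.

Central angle δ = d/R = 0.828676 rad.
Converting: φ₁ = -0.984889 rad, θ = 5.715953 rad.
Destination latitude: φ₂ = arcsin( sin φ₁ cos δ + cos φ₁ sin δ cos θ ) = arcsin(-0.219404) = -12.674°.
Then Δλ = atan2(-0.218976, 0.493042) = -0.417963 rad, from sin θ sin δ cos φ₁ over cos δ − sin φ₁ sin φ₂.
Hence λ₂ = -101.060° + -23.948° = -125.008°.

latitude -12.674°, longitude -125.008°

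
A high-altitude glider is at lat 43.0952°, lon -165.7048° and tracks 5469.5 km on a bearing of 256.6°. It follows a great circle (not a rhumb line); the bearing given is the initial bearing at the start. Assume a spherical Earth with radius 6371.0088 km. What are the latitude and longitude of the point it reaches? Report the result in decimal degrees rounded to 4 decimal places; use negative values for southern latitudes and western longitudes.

latitude 18.5692°, longitude 143.3365°

Angular distance δ = d/R = 5469.5 / 6371.0088 = 0.858498 rad.
Start latitude φ₁ = 0.752153 rad; initial bearing θ = 4.478515 rad.
Destination latitude: φ₂ = arcsin( sin φ₁ cos δ + cos φ₁ sin δ cos θ ) = arcsin(0.318449) = 18.5692°.
Then Δλ = atan2(-0.537629, 0.436006) = -0.889396 rad, from sin θ sin δ cos φ₁ over cos δ − sin φ₁ sin φ₂.
λ₂ = -165.7048° + -50.9587° = -216.6635°, normalized to (−180°, 180°] → 143.3365°.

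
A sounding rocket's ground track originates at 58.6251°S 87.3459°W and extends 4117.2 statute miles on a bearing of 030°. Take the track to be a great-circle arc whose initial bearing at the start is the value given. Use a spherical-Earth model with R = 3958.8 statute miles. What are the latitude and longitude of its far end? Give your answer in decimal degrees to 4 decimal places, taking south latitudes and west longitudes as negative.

Central angle δ = d/R = 1.040012 rad.
With φ₁ = -58.6251° = -1.023201 rad and θ = 30° = 0.523599 rad:
sin φ₂ = sin φ₁ cos δ + cos φ₁ sin δ cos θ = (-0.853779)(0.506210) + (0.520636)(0.862410)(0.866025) = -0.043344
φ₂ = asin(-0.043344) = -0.043358 rad = -2.4842°.
Then Δλ = atan2(0.224501, 0.469203) = 0.446278 rad, from sin θ sin δ cos φ₁ over cos δ − sin φ₁ sin φ₂.
λ₂ = -87.3459° + 25.5698° = -61.7761°.

latitude -2.4842°, longitude -61.7761°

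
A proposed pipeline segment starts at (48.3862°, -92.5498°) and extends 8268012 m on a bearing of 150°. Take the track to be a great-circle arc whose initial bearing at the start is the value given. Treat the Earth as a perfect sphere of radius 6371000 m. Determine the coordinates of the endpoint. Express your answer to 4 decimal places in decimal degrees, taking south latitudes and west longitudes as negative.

Angular distance δ = d/R = 8268012 / 6371000 = 1.297757 rad.
Converting: φ₁ = 0.844499 rad, θ = 2.617994 rad.
Destination latitude: φ₂ = arcsin( sin φ₁ cos δ + cos φ₁ sin δ cos θ ) = arcsin(-0.352220) = -20.6232°.
For the longitude increment, Δλ = atan2( sin θ sin δ cos φ₁, cos δ − sin φ₁ sin φ₂ ) = atan2(0.319753, 0.532992) = 30.9604°.
λ₂ = λ₁ + Δλ = -61.5894°.

latitude -20.6232°, longitude -61.5894°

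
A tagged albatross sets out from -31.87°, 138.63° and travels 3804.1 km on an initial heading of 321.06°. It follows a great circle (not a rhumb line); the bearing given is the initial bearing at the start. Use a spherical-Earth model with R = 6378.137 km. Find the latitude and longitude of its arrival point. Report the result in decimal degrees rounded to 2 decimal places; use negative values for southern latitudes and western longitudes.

latitude -3.77°, longitude 117.91°

The arc subtends δ = 3804.1/6378.137 = 0.596428 rad at the centre.
Start latitude φ₁ = -0.556236 rad; initial bearing θ = 5.603554 rad.
Destination latitude: φ₂ = arcsin( sin φ₁ cos δ + cos φ₁ sin δ cos θ ) = arcsin(-0.065810) = -3.77°.
Δλ = atan2( sin θ sin δ cos φ₁ , cos δ − sin φ₁ sin φ₂ ) = atan2(-0.299807, 0.792600) = -0.361623 rad = -20.72°.
λ₂ = 138.63° + -20.72° = 117.91°.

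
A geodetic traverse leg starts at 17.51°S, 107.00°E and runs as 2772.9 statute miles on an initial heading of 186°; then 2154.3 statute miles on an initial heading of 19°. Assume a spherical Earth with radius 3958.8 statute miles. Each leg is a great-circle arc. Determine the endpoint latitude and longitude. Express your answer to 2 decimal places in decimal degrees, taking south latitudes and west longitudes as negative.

Apply the spherical direct solution leg by leg, carrying full precision between legs.
Leg 1: from (-17.51°, 107.00°), δ = 2772.9/3958.8 = 0.700440 rad, θ = 186° → φ = -57.28°, λ = 99.84°.
Leg 2: from (-57.28°, 99.84°), δ = 2154.3/3958.8 = 0.544180 rad, θ = 19° → φ = -27.08°, λ = 110.75°.

latitude -27.08°, longitude 110.75°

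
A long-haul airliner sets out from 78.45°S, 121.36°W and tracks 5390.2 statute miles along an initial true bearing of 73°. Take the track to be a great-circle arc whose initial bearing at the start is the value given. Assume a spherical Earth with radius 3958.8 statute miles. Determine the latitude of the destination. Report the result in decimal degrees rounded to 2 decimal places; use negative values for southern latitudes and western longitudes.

latitude -8.41°

The arc subtends δ = 5390.2/3958.8 = 1.361574 rad at the centre.
Converting: φ₁ = -1.369211 rad, θ = 1.274090 rad.
Destination latitude: φ₂ = arcsin( sin φ₁ cos δ + cos φ₁ sin δ cos θ ) = arcsin(-0.146230) = -8.41°.
Δλ = atan2( sin θ sin δ cos φ₁ , cos δ − sin φ₁ sin φ₂ ) = atan2(0.187299, 0.064430) = 1.239481 rad = 71.02°.
Hence λ₂ = -121.36° + 71.02° = -50.34°.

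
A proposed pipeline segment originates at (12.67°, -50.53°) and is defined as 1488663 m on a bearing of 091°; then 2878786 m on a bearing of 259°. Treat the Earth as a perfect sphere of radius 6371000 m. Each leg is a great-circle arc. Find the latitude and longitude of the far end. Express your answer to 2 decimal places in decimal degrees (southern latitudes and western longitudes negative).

latitude 6.14°, longitude -62.37°

Apply the spherical direct solution leg by leg, carrying full precision between legs.
Leg 1: from (12.67°, -50.53°), δ = 1488663/6371000 = 0.233662 rad, θ = 91° → φ = 12.09°, λ = -36.83°.
Leg 2: from (12.09°, -36.83°), δ = 2878786/6371000 = 0.451858 rad, θ = 259° → φ = 6.14°, λ = -62.37°.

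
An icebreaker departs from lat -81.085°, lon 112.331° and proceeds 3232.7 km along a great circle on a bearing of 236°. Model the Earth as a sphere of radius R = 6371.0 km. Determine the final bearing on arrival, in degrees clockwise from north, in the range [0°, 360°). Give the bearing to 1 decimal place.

final bearing 342.4°

Central angle δ = d/R = 0.507409 rad.
With φ₁ = -81.085° = -1.415200 rad and θ = 236° = 4.118977 rad:
sin φ₂ = sin φ₁ cos δ + cos φ₁ sin δ cos θ = (-0.987919)(0.874007) + (0.154969)(0.485914)(-0.559193) = -0.905556
φ₂ = asin(-0.905556) = -1.132689 rad = -64.898°.
Δλ = atan2( sin θ sin δ cos φ₁ , cos δ − sin φ₁ sin φ₂ ) = atan2(-0.062428, -0.020610) = -1.889668 rad = -108.270°.
λ₂ = λ₁ + Δλ = 4.061°.
The forward bearing on arrival equals the back-azimuth from the destination plus 180°.
Back-azimuth from P₂ (-64.9°, 4.1°) to P₁ (-81.1°, 112.3°), with Δλ' = λ₁ − λ₂ = 108.3°: atan2( sin Δλ' cos φ₁ , cos φ₂ sin φ₁ − sin φ₂ cos φ₁ cos Δλ' ) = 162.4°.
Final bearing = (162.4° + 180°) mod 360° = 342.4°.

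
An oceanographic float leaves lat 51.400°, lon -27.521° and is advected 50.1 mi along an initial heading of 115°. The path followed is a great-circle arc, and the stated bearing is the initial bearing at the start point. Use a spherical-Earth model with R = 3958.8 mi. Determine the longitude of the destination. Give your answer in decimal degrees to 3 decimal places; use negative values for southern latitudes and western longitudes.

The arc subtends δ = 50.1/3958.8 = 0.012655 rad at the centre.
With φ₁ = 51.400° = 0.897099 rad and θ = 115° = 2.007129 rad:
Applying the spherical law of cosines for sides, sin φ₂ = sin φ₁ cos δ + cos φ₁ sin δ cos θ = 0.778121, so φ₂ = 51.089°.
For the longitude increment, Δλ = atan2( sin θ sin δ cos φ₁, cos δ − sin φ₁ sin φ₂ ) = atan2(0.007155, 0.391802) = 1.046°.
λ₂ = -27.521° + 1.046° = -26.475°.

longitude -26.475°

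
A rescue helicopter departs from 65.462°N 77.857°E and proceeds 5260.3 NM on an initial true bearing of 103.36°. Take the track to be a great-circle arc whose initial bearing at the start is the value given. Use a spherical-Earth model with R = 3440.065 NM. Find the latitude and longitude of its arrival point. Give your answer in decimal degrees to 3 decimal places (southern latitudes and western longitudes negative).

latitude -3.324°, longitude 154.695°

Central angle δ = d/R = 1.529128 rad.
With φ₁ = 65.462° = 1.142527 rad and θ = 103.36° = 1.803972 rad:
sin φ₂ = sin φ₁ cos δ + cos φ₁ sin δ cos θ = (0.909686)(0.041656) + (0.415297)(0.999132)(-0.231069) = -0.057985
φ₂ = asin(-0.057985) = -0.058017 rad = -3.324°.
For the longitude increment, Δλ = atan2( sin θ sin δ cos φ₁, cos δ − sin φ₁ sin φ₂ ) = atan2(0.403707, 0.094404) = 76.838°.
Hence λ₂ = 77.857° + 76.838° = 154.695°.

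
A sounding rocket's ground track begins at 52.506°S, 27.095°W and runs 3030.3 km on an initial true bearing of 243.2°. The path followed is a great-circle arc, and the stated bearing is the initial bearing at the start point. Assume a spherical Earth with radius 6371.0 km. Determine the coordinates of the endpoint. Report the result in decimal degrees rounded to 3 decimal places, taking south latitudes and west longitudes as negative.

latitude -56.203°, longitude -74.384°

Angular distance δ = d/R = 3030.3 / 6371 = 0.475640 rad.
Converting: φ₁ = -0.916403 rad, θ = 4.244641 rad.
Applying the spherical law of cosines for sides, sin φ₂ = sin φ₁ cos δ + cos φ₁ sin δ cos θ = -0.831016, so φ₂ = -56.203°.
Then Δλ = atan2(-0.248780, 0.229658) = -0.825344 rad, from sin θ sin δ cos φ₁ over cos δ − sin φ₁ sin φ₂.
Hence λ₂ = -27.095° + -47.289° = -74.384°.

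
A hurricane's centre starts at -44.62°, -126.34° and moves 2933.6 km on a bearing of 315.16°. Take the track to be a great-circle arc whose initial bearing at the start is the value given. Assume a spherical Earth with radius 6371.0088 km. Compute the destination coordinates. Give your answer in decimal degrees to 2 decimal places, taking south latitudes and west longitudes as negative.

latitude -23.89°, longitude -146.38°

The arc subtends δ = 2933.6/6371.0088 = 0.460461 rad at the centre.
Start latitude φ₁ = -0.778766 rad; initial bearing θ = 5.500580 rad.
Applying the spherical law of cosines for sides, sin φ₂ = sin φ₁ cos δ + cos φ₁ sin δ cos θ = -0.404972, so φ₂ = -23.89°.
For the longitude increment, Δλ = atan2( sin θ sin δ cos φ₁, cos δ − sin φ₁ sin φ₂ ) = atan2(-0.223024, 0.611395) = -20.04°.
Hence λ₂ = -126.34° + -20.04° = -146.38°.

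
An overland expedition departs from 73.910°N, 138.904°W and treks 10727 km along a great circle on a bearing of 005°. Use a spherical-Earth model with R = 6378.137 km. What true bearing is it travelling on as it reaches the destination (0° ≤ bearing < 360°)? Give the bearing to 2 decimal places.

final bearing 178.60°

Central angle δ = d/R = 1.681839 rad.
With φ₁ = 73.910° = 1.289973 rad and θ = 5° = 0.087266 rad:
sin φ₂ = sin φ₁ cos δ + cos φ₁ sin δ cos θ = (0.960828)(-0.110815) + (0.277147)(0.993841)(0.996195) = 0.167918
φ₂ = asin(0.167918) = 0.168717 rad = 9.667°.
For the longitude increment, Δλ = atan2( sin θ sin δ cos φ₁, cos δ − sin φ₁ sin φ₂ ) = atan2(0.024006, -0.272155) = 174.959°.
λ₂ = λ₁ + Δλ = 36.055°.
The forward bearing on arrival equals the back-azimuth from the destination plus 180°.
Back-azimuth from P₂ (9.67°, 36.06°) to P₁ (73.91°, -138.90°), with Δλ' = λ₁ − λ₂ = -174.96°: atan2( sin Δλ' cos φ₁ , cos φ₂ sin φ₁ − sin φ₂ cos φ₁ cos Δλ' ) = 358.60°.
Final bearing = (358.60° + 180°) mod 360° = 178.60°.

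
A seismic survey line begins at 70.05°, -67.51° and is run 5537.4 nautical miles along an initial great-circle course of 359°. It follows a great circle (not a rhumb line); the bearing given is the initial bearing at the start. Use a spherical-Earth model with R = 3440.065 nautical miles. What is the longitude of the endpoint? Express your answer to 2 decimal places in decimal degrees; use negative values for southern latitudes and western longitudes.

longitude 113.54°

The arc subtends δ = 5537.4/3440.065 = 1.609679 rad at the centre.
Converting: φ₁ = 1.222603 rad, θ = 6.265732 rad.
Applying the spherical law of cosines for sides, sin φ₂ = sin φ₁ cos δ + cos φ₁ sin δ cos θ = 0.304350, so φ₂ = 17.72°.
Δλ = atan2( sin θ sin δ cos φ₁ , cos δ − sin φ₁ sin φ₂ ) = atan2(-0.005950, -0.324959) = -3.123284 rad = -178.95°.
λ₂ = -67.51° + -178.95° = -246.46°, normalized to (−180°, 180°] → 113.54°.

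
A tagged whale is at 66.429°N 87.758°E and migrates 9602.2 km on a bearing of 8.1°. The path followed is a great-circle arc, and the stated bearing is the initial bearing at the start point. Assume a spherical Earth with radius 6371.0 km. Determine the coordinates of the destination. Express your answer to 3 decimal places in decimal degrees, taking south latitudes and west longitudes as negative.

latitude 26.960°, longitude -101.319°

Central angle δ = d/R = 1.507173 rad.
Converting: φ₁ = 1.159405 rad, θ = 0.141372 rad.
Destination latitude: φ₂ = arcsin( sin φ₁ cos δ + cos φ₁ sin δ cos θ ) = arcsin(0.453370) = 26.960°.
Δλ = atan2( sin θ sin δ cos φ₁ , cos δ − sin φ₁ sin φ₂ ) = atan2(0.056230, -0.351963) = 2.983170 rad = 170.923°.
λ₂ = 87.758° + 170.923° = 258.681°, normalized to (−180°, 180°] → -101.319°.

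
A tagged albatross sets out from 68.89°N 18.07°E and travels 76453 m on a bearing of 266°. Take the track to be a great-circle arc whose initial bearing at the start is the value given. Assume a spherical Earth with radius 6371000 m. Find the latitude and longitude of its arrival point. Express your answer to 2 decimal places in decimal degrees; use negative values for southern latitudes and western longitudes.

δ = 76453/6371000 = 0.012000 rad (0.6876°).
Start latitude φ₁ = 1.202357 rad; initial bearing θ = 4.642576 rad.
Applying the spherical law of cosines for sides, sin φ₂ = sin φ₁ cos δ + cos φ₁ sin δ cos θ = 0.932522, so φ₂ = 68.83°.
Δλ = atan2( sin θ sin δ cos φ₁ , cos δ − sin φ₁ sin φ₂ ) = atan2(-0.004311, 0.129987) = -0.033155 rad = -1.90°.
Hence λ₂ = 18.07° + -1.90° = 16.17°.

latitude 68.83°, longitude 16.17°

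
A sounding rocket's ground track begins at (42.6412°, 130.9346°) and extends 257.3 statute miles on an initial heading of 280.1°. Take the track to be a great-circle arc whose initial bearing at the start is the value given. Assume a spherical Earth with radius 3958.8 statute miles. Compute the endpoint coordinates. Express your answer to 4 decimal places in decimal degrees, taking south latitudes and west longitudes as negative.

Central angle δ = d/R = 0.064994 rad.
Converting: φ₁ = 0.744229 rad, θ = 4.888667 rad.
Destination latitude: φ₂ = arcsin( sin φ₁ cos δ + cos φ₁ sin δ cos θ ) = arcsin(0.684353) = 43.1848°.
Δλ = atan2( sin θ sin δ cos φ₁ , cos δ − sin φ₁ sin φ₂ ) = atan2(-0.047037, 0.534304) = -0.087807 rad = -5.0310°.
λ₂ = λ₁ + Δλ = 125.9036°.

latitude 43.1848°, longitude 125.9036°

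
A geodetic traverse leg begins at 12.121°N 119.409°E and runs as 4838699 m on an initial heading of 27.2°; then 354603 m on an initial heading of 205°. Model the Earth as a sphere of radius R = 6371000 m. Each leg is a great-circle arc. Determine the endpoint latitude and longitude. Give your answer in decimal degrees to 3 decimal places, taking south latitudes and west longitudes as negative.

latitude 45.772°, longitude 145.946°

Apply the spherical direct solution leg by leg, carrying full precision between legs.
Leg 1: from (12.121°, 119.409°), δ = 4838699/6371000 = 0.759488 rad, θ = 27.2° → φ = 48.680°, λ = 147.878°.
Leg 2: from (48.680°, 147.878°), δ = 354603/6371000 = 0.055659 rad, θ = 205° → φ = 45.772°, λ = 145.946°.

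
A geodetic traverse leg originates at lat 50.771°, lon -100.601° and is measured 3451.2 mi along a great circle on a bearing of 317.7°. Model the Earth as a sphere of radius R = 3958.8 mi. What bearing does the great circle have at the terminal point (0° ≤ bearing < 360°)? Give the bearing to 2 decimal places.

final bearing 235.55°

δ = 3451.2/3958.8 = 0.871779 rad (49.9493°).
Start latitude φ₁ = 0.886121 rad; initial bearing θ = 5.544911 rad.
Applying the spherical law of cosines for sides, sin φ₂ = sin φ₁ cos δ + cos φ₁ sin δ cos θ = 0.856502, so φ₂ = 58.926°.
Then Δλ = atan2(-0.325807, -0.020002) = -1.632110 rad, from sin θ sin δ cos φ₁ over cos δ − sin φ₁ sin φ₂.
λ₂ = -100.601° + -93.513° = -194.114°, normalized to (−180°, 180°] → 165.886°.
The forward bearing on arrival equals the back-azimuth from the destination plus 180°.
Back-azimuth from P₂ (58.93°, 165.89°) to P₁ (50.77°, -100.60°), with Δλ' = λ₁ − λ₂ = -266.49°: atan2( sin Δλ' cos φ₁ , cos φ₂ sin φ₁ − sin φ₂ cos φ₁ cos Δλ' ) = 55.55°.
Final bearing = (55.55° + 180°) mod 360° = 235.55°.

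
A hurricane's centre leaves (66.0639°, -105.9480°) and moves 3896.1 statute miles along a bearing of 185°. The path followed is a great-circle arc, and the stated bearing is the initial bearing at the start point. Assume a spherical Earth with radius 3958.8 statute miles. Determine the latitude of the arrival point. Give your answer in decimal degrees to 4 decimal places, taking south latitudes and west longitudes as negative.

latitude 9.7503°

The arc subtends δ = 3896.1/3958.8 = 0.984162 rad at the centre.
With φ₁ = 66.0639° = 1.153033 rad and θ = 185° = 3.228859 rad:
Applying the spherical law of cosines for sides, sin φ₂ = sin φ₁ cos δ + cos φ₁ sin δ cos θ = 0.169355, so φ₂ = 9.7503°.
Δλ = atan2( sin θ sin δ cos φ₁ , cos δ − sin φ₁ sin φ₂ ) = atan2(-0.029449, 0.398771) = -0.073715 rad = -4.2235°.
λ₂ = -105.9480° + -4.2235° = -110.1715°.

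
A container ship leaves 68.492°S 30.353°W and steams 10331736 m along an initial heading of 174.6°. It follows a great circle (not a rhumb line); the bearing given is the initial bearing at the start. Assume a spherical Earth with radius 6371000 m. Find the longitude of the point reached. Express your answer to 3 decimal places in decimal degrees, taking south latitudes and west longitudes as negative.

longitude 143.959°

δ = 10331736/6371000 = 1.621682 rad (92.9155°).
With φ₁ = -68.492° = -1.195411 rad and θ = 174.6° = 3.047345 rad:
Destination latitude: φ₂ = arcsin( sin φ₁ cos δ + cos φ₁ sin δ cos θ ) = arcsin(-0.317210) = -18.494°.
Then Δλ = atan2(0.034458, -0.345985) = 3.042325 rad, from sin θ sin δ cos φ₁ over cos δ − sin φ₁ sin φ₂.
Hence λ₂ = -30.353° + 174.312° = 143.959°.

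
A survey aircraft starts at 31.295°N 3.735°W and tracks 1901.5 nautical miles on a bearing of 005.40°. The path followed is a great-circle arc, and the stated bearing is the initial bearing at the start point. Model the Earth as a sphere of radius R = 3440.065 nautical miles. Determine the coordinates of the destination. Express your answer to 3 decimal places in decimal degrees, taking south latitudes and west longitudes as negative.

δ = 1901.5/3440.065 = 0.552751 rad (31.6703°).
With φ₁ = 31.295° = 0.546201 rad and θ = 5.4° = 0.094248 rad:
Applying the spherical law of cosines for sides, sin φ₂ = sin φ₁ cos δ + cos φ₁ sin δ cos θ = 0.888740, so φ₂ = 62.715°.
Δλ = atan2( sin θ sin δ cos φ₁ , cos δ − sin φ₁ sin φ₂ ) = atan2(0.042221, 0.389432) = 0.107995 rad = 6.188°.
λ₂ = λ₁ + Δλ = 2.453°.

latitude 62.715°, longitude 2.453°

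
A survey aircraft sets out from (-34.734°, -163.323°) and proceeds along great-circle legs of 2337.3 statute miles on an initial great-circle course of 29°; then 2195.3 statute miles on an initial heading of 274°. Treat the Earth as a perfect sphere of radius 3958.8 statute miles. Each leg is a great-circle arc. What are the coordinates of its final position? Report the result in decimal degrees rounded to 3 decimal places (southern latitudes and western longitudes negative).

latitude -1.466°, longitude -179.320°

Apply the spherical direct solution leg by leg, carrying full precision between legs.
Leg 1: from (-34.734°, -163.323°), δ = 2337.3/3958.8 = 0.590406 rad, θ = 29° → φ = -4.196°, λ = -147.622°.
Leg 2: from (-4.196°, -147.622°), δ = 2195.3/3958.8 = 0.554537 rad, θ = 274° → φ = -1.466°, λ = -179.320°.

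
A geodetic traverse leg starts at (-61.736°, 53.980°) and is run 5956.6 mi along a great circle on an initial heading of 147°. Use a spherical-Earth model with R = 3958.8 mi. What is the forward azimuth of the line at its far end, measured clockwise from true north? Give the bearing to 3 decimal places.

final bearing 16.830°

δ = 5956.6/3958.8 = 1.504648 rad (86.2100°).
Start latitude φ₁ = -1.077496 rad; initial bearing θ = 2.565634 rad.
sin φ₂ = sin φ₁ cos δ + cos φ₁ sin δ cos θ = (-0.880775)(0.066100) + (0.473535)(0.997813)(-0.838671) = -0.454491
φ₂ = asin(-0.454491) = -0.471800 rad = -27.032°.
For the longitude increment, Δλ = atan2( sin θ sin δ cos φ₁, cos δ − sin φ₁ sin φ₂ ) = atan2(0.257342, -0.334204) = 142.403°.
λ₂ = 53.980° + 142.403° = 196.383°, normalized to (−180°, 180°] → -163.617°.
The forward bearing on arrival equals the back-azimuth from the destination plus 180°.
Back-azimuth from P₂ (-27.032°, -163.617°) to P₁ (-61.736°, 53.980°), with Δλ' = λ₁ − λ₂ = 217.597°: atan2( sin Δλ' cos φ₁ , cos φ₂ sin φ₁ − sin φ₂ cos φ₁ cos Δλ' ) = 196.830°.
Final bearing = (196.830° + 180°) mod 360° = 16.830°.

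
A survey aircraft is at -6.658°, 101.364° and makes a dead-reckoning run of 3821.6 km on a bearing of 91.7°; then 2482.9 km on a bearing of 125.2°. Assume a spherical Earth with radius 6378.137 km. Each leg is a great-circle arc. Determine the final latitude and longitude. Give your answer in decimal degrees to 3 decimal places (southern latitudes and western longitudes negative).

latitude -18.744°, longitude 155.043°

Apply the spherical direct solution leg by leg, carrying full precision between legs.
Leg 1: from (-6.658°, 101.364°), δ = 3821.6/6378.137 = 0.599172 rad, θ = 91.7° → φ = -6.452°, λ = 135.926°.
Leg 2: from (-6.452°, 135.926°), δ = 2482.9/6378.137 = 0.389283 rad, θ = 125.2° → φ = -18.744°, λ = 155.043°.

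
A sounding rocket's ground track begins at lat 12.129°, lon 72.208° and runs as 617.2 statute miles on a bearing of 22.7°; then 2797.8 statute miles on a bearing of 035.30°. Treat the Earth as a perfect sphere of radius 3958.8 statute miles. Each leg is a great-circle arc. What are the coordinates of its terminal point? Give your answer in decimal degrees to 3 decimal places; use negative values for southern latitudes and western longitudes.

Apply the spherical direct solution leg by leg, carrying full precision between legs.
Leg 1: from (12.129°, 72.208°), δ = 617.2/3958.8 = 0.155906 rad, θ = 22.7° → φ = 20.341°, λ = 75.872°.
Leg 2: from (20.341°, 75.872°), δ = 2797.8/3958.8 = 0.706729 rad, θ = 35.3° → φ = 49.576°, λ = 111.229°.

latitude 49.576°, longitude 111.229°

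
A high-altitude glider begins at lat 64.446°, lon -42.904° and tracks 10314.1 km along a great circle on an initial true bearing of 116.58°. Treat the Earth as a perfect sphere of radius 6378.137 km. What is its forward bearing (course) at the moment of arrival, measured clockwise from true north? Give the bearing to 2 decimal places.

final bearing 156.62°

Central angle δ = d/R = 1.617102 rad.
Converting: φ₁ = 1.124795 rad, θ = 2.034705 rad.
Destination latitude: φ₂ = arcsin( sin φ₁ cos δ + cos φ₁ sin δ cos θ ) = arcsin(-0.234566) = -13.566°.
Then Δλ = atan2(0.385358, 0.165331) = 1.165515 rad, from sin θ sin δ cos φ₁ over cos δ − sin φ₁ sin φ₂.
λ₂ = λ₁ + Δλ = 23.875°.
The forward bearing on arrival equals the back-azimuth from the destination plus 180°.
Back-azimuth from P₂ (-13.57°, 23.88°) to P₁ (64.45°, -42.90°), with Δλ' = λ₁ − λ₂ = -66.78°: atan2( sin Δλ' cos φ₁ , cos φ₂ sin φ₁ − sin φ₂ cos φ₁ cos Δλ' ) = 336.62°.
Final bearing = (336.62° + 180°) mod 360° = 156.62°.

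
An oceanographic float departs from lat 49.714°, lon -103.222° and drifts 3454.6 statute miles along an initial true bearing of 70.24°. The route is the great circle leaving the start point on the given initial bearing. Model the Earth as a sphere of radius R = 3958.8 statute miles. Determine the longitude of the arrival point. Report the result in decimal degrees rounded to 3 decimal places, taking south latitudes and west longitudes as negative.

δ = 3454.6/3958.8 = 0.872638 rad (49.9985°).
Converting: φ₁ = 0.867673 rad, θ = 1.225919 rad.
Destination latitude: φ₂ = arcsin( sin φ₁ cos δ + cos φ₁ sin δ cos θ ) = arcsin(0.657808) = 41.133°.
For the longitude increment, Δλ = atan2( sin θ sin δ cos φ₁, cos δ − sin φ₁ sin φ₂ ) = atan2(0.466150, 0.141015) = 73.169°.
λ₂ = λ₁ + Δλ = -30.053°.

longitude -30.053°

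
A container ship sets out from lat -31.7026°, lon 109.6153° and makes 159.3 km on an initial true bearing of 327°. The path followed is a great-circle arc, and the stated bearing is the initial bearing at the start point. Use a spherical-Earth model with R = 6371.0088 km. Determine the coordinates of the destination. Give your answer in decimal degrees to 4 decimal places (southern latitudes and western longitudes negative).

The arc subtends δ = 159.3/6371.0088 = 0.025004 rad at the centre.
Start latitude φ₁ = -0.553315 rad; initial bearing θ = 5.707227 rad.
Destination latitude: φ₂ = arcsin( sin φ₁ cos δ + cos φ₁ sin δ cos θ ) = arcsin(-0.507507) = -30.4979°.
For the longitude increment, Δλ = atan2( sin θ sin δ cos φ₁, cos δ − sin φ₁ sin φ₂ ) = atan2(-0.011585, 0.732987) = -0.9055°.
λ₂ = λ₁ + Δλ = 108.7098°.

latitude -30.4979°, longitude 108.7098°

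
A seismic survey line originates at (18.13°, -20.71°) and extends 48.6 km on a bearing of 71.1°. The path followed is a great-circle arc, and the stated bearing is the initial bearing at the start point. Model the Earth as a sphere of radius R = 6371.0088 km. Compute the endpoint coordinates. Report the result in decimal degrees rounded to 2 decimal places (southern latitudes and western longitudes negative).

latitude 18.27°, longitude -20.27°

δ = 48.6/6371.0088 = 0.007628 rad (0.4371°).
Converting: φ₁ = 0.316428 rad, θ = 1.240929 rad.
sin φ₂ = sin φ₁ cos δ + cos φ₁ sin δ cos θ = (0.311174)(0.999971) + (0.950353)(0.007628)(0.323917) = 0.313513
φ₂ = asin(0.313513) = 0.318891 rad = 18.27°.
For the longitude increment, Δλ = atan2( sin θ sin δ cos φ₁, cos δ − sin φ₁ sin φ₂ ) = atan2(0.006859, 0.902414) = 0.44°.
λ₂ = -20.71° + 0.44° = -20.27°.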